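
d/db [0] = 0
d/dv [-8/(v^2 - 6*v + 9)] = 16*(v - 3)/(v^2 - 6*v + 9)^2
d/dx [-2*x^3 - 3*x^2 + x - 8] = -6*x^2 - 6*x + 1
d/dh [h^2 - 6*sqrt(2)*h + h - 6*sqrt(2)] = 2*h - 6*sqrt(2) + 1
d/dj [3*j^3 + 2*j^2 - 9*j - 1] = 9*j^2 + 4*j - 9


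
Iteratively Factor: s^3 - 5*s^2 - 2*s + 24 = (s - 4)*(s^2 - s - 6) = (s - 4)*(s + 2)*(s - 3)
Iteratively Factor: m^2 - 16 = (m - 4)*(m + 4)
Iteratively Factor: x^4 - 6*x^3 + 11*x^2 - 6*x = (x)*(x^3 - 6*x^2 + 11*x - 6) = x*(x - 2)*(x^2 - 4*x + 3) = x*(x - 3)*(x - 2)*(x - 1)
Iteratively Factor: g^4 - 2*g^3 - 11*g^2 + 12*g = (g - 4)*(g^3 + 2*g^2 - 3*g) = (g - 4)*(g - 1)*(g^2 + 3*g) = (g - 4)*(g - 1)*(g + 3)*(g)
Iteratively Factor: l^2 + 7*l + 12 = (l + 3)*(l + 4)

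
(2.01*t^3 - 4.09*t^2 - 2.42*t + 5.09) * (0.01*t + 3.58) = 0.0201*t^4 + 7.1549*t^3 - 14.6664*t^2 - 8.6127*t + 18.2222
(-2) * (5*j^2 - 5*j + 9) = -10*j^2 + 10*j - 18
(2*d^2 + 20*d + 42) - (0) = 2*d^2 + 20*d + 42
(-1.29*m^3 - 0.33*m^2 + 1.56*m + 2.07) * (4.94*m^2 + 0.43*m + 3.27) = -6.3726*m^5 - 2.1849*m^4 + 3.3462*m^3 + 9.8175*m^2 + 5.9913*m + 6.7689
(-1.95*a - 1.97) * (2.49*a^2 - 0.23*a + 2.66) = -4.8555*a^3 - 4.4568*a^2 - 4.7339*a - 5.2402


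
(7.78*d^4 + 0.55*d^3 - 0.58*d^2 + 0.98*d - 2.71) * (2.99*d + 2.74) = 23.2622*d^5 + 22.9617*d^4 - 0.2272*d^3 + 1.341*d^2 - 5.4177*d - 7.4254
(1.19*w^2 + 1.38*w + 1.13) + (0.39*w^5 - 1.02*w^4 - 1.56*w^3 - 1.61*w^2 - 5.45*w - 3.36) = 0.39*w^5 - 1.02*w^4 - 1.56*w^3 - 0.42*w^2 - 4.07*w - 2.23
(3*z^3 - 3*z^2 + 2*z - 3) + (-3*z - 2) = 3*z^3 - 3*z^2 - z - 5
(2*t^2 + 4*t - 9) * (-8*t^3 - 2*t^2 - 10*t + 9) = -16*t^5 - 36*t^4 + 44*t^3 - 4*t^2 + 126*t - 81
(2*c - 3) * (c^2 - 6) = 2*c^3 - 3*c^2 - 12*c + 18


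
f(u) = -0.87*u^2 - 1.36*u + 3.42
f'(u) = -1.74*u - 1.36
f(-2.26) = 2.05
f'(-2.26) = 2.57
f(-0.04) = 3.47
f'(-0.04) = -1.29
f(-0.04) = 3.47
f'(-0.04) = -1.29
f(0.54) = 2.43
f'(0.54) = -2.30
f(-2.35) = 1.81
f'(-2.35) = 2.73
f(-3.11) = -0.77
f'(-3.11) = 4.05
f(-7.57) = -36.14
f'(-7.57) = 11.81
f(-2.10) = 2.44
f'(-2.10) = 2.29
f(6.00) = -36.06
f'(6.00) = -11.80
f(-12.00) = -105.54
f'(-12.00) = 19.52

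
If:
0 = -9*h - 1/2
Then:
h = -1/18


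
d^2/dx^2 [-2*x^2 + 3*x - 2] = -4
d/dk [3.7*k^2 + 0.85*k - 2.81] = 7.4*k + 0.85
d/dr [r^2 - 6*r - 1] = 2*r - 6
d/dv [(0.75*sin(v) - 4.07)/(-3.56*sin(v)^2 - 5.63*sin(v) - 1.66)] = (2.67*sin(v)^2 - 28.9784*sin(v) - 24.1591)*cos(v)/(12.6736*sin(v)^4 + 40.0856*sin(v)^3 + 43.5161*sin(v)^2 + 18.6916*sin(v) + 2.7556)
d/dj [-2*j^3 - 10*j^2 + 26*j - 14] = -6*j^2 - 20*j + 26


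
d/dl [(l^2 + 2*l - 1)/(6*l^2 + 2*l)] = (-5*l^2 + 6*l + 1)/(2*l^2*(9*l^2 + 6*l + 1))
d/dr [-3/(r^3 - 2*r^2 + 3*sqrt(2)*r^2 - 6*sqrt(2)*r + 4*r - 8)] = 3*(3*r^2 - 4*r + 6*sqrt(2)*r - 6*sqrt(2) + 4)/(r^3 - 2*r^2 + 3*sqrt(2)*r^2 - 6*sqrt(2)*r + 4*r - 8)^2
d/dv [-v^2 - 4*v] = -2*v - 4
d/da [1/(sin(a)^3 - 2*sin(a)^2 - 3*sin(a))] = (4/tan(a) + 3*cos(a)^3/sin(a)^2)/((sin(a) - 3)^2*(sin(a) + 1)^2)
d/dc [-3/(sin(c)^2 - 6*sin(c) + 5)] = 6*(sin(c) - 3)*cos(c)/(sin(c)^2 - 6*sin(c) + 5)^2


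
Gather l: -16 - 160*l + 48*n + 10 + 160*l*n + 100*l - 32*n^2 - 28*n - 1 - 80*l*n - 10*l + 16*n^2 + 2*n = l*(80*n - 70) - 16*n^2 + 22*n - 7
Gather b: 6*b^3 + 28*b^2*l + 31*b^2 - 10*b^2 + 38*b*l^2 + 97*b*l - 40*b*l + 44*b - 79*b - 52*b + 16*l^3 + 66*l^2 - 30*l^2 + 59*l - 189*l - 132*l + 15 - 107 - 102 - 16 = 6*b^3 + b^2*(28*l + 21) + b*(38*l^2 + 57*l - 87) + 16*l^3 + 36*l^2 - 262*l - 210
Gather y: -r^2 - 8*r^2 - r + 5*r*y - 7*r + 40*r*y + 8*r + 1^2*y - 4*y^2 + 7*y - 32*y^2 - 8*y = -9*r^2 + 45*r*y - 36*y^2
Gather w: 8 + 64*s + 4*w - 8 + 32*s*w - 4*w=32*s*w + 64*s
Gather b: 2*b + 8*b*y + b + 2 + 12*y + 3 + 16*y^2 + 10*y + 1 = b*(8*y + 3) + 16*y^2 + 22*y + 6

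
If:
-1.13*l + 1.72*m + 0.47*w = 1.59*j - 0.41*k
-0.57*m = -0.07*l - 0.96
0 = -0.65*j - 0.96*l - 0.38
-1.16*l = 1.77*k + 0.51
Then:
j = 0.597977945225977*w + 4.13336059346268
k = 0.265345674847214*w + 1.80541071531948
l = -0.404880900413422*w - 3.19446290182369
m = 1.29190806468832 - 0.0497222158402448*w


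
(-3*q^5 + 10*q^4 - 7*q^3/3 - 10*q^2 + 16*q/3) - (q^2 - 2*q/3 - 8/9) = -3*q^5 + 10*q^4 - 7*q^3/3 - 11*q^2 + 6*q + 8/9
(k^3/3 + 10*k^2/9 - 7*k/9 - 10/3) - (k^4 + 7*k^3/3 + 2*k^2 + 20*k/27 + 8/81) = -k^4 - 2*k^3 - 8*k^2/9 - 41*k/27 - 278/81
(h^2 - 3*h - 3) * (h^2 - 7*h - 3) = h^4 - 10*h^3 + 15*h^2 + 30*h + 9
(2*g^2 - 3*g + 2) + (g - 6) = 2*g^2 - 2*g - 4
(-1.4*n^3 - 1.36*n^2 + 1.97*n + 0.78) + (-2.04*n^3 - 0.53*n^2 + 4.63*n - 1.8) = -3.44*n^3 - 1.89*n^2 + 6.6*n - 1.02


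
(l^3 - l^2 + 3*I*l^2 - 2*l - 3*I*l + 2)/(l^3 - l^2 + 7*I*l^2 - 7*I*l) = (l^2 + 3*I*l - 2)/(l*(l + 7*I))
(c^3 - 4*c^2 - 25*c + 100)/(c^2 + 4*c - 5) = (c^2 - 9*c + 20)/(c - 1)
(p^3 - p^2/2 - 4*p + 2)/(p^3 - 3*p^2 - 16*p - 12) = (p^2 - 5*p/2 + 1)/(p^2 - 5*p - 6)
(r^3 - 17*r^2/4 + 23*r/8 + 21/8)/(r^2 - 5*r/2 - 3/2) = r - 7/4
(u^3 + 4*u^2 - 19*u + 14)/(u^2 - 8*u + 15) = (u^3 + 4*u^2 - 19*u + 14)/(u^2 - 8*u + 15)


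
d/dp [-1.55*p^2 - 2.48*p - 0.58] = -3.1*p - 2.48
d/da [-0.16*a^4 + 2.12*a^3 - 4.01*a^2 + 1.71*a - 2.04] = -0.64*a^3 + 6.36*a^2 - 8.02*a + 1.71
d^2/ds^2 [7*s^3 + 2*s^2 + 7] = 42*s + 4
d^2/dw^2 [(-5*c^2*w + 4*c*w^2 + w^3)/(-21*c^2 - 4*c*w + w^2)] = c^2*(4368*c^3 + 2016*c^2*w + 1008*c*w^2 + 96*w^3)/(-9261*c^6 - 5292*c^5*w + 315*c^4*w^2 + 440*c^3*w^3 - 15*c^2*w^4 - 12*c*w^5 + w^6)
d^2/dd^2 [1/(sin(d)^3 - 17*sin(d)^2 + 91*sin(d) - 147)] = (-9*sin(d)^4 + 61*sin(d)^3 - 31*sin(d)^2 - 377*sin(d) + 236)/((sin(d) - 7)^4*(sin(d) - 3)^3)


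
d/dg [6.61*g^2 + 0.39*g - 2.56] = 13.22*g + 0.39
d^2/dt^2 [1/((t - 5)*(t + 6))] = 2*((t - 5)^2 + (t - 5)*(t + 6) + (t + 6)^2)/((t - 5)^3*(t + 6)^3)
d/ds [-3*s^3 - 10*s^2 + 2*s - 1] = -9*s^2 - 20*s + 2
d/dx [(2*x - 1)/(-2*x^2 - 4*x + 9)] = 2*(2*x^2 - 2*x + 7)/(4*x^4 + 16*x^3 - 20*x^2 - 72*x + 81)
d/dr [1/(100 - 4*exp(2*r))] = exp(2*r)/(2*(exp(2*r) - 25)^2)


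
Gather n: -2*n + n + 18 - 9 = 9 - n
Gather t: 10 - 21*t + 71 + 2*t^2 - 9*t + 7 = 2*t^2 - 30*t + 88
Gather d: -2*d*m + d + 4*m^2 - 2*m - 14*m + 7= d*(1 - 2*m) + 4*m^2 - 16*m + 7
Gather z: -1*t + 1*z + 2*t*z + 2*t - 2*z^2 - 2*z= t - 2*z^2 + z*(2*t - 1)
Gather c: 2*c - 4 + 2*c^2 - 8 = 2*c^2 + 2*c - 12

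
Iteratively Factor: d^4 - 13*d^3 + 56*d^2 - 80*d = (d)*(d^3 - 13*d^2 + 56*d - 80) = d*(d - 4)*(d^2 - 9*d + 20) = d*(d - 5)*(d - 4)*(d - 4)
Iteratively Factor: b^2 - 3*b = (b - 3)*(b)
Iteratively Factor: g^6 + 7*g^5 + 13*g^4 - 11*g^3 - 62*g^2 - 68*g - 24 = (g - 2)*(g^5 + 9*g^4 + 31*g^3 + 51*g^2 + 40*g + 12) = (g - 2)*(g + 1)*(g^4 + 8*g^3 + 23*g^2 + 28*g + 12) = (g - 2)*(g + 1)*(g + 2)*(g^3 + 6*g^2 + 11*g + 6) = (g - 2)*(g + 1)^2*(g + 2)*(g^2 + 5*g + 6) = (g - 2)*(g + 1)^2*(g + 2)^2*(g + 3)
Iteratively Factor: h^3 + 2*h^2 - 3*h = (h)*(h^2 + 2*h - 3) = h*(h - 1)*(h + 3)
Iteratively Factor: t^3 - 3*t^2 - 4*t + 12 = (t + 2)*(t^2 - 5*t + 6) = (t - 3)*(t + 2)*(t - 2)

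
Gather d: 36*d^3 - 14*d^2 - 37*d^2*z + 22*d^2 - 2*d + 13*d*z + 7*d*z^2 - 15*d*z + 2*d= 36*d^3 + d^2*(8 - 37*z) + d*(7*z^2 - 2*z)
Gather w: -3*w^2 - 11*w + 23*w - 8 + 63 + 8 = -3*w^2 + 12*w + 63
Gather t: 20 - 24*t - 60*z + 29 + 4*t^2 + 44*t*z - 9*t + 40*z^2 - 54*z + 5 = 4*t^2 + t*(44*z - 33) + 40*z^2 - 114*z + 54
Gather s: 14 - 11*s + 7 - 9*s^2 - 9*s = -9*s^2 - 20*s + 21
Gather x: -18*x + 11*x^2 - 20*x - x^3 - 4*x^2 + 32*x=-x^3 + 7*x^2 - 6*x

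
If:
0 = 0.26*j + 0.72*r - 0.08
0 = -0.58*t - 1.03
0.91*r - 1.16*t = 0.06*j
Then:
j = 5.56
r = -1.90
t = -1.78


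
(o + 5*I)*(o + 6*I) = o^2 + 11*I*o - 30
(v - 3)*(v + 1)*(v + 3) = v^3 + v^2 - 9*v - 9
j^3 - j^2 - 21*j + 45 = (j - 3)^2*(j + 5)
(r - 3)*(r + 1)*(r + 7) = r^3 + 5*r^2 - 17*r - 21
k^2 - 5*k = k*(k - 5)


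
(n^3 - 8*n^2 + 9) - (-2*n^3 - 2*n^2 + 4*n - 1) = 3*n^3 - 6*n^2 - 4*n + 10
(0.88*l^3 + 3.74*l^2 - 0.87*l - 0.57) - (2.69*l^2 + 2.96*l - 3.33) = 0.88*l^3 + 1.05*l^2 - 3.83*l + 2.76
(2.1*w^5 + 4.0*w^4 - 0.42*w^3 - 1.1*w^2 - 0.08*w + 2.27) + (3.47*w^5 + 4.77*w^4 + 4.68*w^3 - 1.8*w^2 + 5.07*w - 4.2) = 5.57*w^5 + 8.77*w^4 + 4.26*w^3 - 2.9*w^2 + 4.99*w - 1.93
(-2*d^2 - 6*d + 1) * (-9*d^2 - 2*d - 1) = 18*d^4 + 58*d^3 + 5*d^2 + 4*d - 1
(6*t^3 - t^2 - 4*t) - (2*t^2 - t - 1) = 6*t^3 - 3*t^2 - 3*t + 1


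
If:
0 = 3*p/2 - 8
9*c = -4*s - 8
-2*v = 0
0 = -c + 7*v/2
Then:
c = 0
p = 16/3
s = -2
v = 0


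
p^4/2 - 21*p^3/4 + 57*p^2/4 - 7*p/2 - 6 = (p/2 + 1/4)*(p - 6)*(p - 4)*(p - 1)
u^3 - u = u*(u - 1)*(u + 1)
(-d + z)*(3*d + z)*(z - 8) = -3*d^2*z + 24*d^2 + 2*d*z^2 - 16*d*z + z^3 - 8*z^2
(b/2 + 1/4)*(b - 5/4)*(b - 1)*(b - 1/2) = b^4/2 - 9*b^3/8 + b^2/2 + 9*b/32 - 5/32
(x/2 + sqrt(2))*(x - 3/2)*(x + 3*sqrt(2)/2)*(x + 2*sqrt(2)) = x^4/2 - 3*x^3/4 + 11*sqrt(2)*x^3/4 - 33*sqrt(2)*x^2/8 + 10*x^2 - 15*x + 6*sqrt(2)*x - 9*sqrt(2)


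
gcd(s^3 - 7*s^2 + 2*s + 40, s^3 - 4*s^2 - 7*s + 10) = s^2 - 3*s - 10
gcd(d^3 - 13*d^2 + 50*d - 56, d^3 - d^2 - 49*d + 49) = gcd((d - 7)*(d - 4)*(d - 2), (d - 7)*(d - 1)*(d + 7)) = d - 7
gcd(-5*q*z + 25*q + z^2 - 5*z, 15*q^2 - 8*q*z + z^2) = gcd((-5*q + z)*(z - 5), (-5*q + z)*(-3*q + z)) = -5*q + z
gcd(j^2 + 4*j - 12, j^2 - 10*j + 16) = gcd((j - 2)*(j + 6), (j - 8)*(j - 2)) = j - 2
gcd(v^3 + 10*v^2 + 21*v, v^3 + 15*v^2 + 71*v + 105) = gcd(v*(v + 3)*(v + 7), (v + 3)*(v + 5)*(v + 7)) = v^2 + 10*v + 21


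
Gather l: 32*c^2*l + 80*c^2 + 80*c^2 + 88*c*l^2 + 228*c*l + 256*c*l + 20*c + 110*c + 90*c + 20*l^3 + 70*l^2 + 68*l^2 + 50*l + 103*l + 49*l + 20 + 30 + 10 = 160*c^2 + 220*c + 20*l^3 + l^2*(88*c + 138) + l*(32*c^2 + 484*c + 202) + 60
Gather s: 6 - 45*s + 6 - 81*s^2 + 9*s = -81*s^2 - 36*s + 12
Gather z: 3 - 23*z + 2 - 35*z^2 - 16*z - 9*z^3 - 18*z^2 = -9*z^3 - 53*z^2 - 39*z + 5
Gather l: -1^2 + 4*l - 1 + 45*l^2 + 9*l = 45*l^2 + 13*l - 2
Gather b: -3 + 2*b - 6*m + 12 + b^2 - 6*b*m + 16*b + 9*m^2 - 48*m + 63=b^2 + b*(18 - 6*m) + 9*m^2 - 54*m + 72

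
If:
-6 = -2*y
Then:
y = 3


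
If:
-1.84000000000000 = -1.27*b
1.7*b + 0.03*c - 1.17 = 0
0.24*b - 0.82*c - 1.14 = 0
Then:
No Solution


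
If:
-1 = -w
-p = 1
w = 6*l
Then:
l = 1/6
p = -1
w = 1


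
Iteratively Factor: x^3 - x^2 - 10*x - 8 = (x - 4)*(x^2 + 3*x + 2) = (x - 4)*(x + 1)*(x + 2)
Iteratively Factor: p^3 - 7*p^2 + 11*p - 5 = (p - 1)*(p^2 - 6*p + 5) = (p - 5)*(p - 1)*(p - 1)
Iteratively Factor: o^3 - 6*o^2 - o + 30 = (o - 5)*(o^2 - o - 6) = (o - 5)*(o - 3)*(o + 2)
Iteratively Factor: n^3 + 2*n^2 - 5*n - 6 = (n + 1)*(n^2 + n - 6) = (n + 1)*(n + 3)*(n - 2)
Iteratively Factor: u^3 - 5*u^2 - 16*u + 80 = (u + 4)*(u^2 - 9*u + 20) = (u - 5)*(u + 4)*(u - 4)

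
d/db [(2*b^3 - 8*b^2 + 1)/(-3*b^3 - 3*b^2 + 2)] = b*(-30*b^3 + 21*b - 26)/(9*b^6 + 18*b^5 + 9*b^4 - 12*b^3 - 12*b^2 + 4)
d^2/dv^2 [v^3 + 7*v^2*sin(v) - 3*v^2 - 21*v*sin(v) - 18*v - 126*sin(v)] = -7*v^2*sin(v) + 21*v*sin(v) + 28*v*cos(v) + 6*v + 140*sin(v) - 42*cos(v) - 6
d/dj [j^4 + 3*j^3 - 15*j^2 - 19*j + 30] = 4*j^3 + 9*j^2 - 30*j - 19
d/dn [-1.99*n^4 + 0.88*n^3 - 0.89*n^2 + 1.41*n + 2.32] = -7.96*n^3 + 2.64*n^2 - 1.78*n + 1.41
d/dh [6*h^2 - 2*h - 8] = 12*h - 2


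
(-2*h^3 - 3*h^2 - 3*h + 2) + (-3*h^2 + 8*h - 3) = -2*h^3 - 6*h^2 + 5*h - 1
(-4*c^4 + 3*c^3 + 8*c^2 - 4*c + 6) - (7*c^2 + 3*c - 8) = -4*c^4 + 3*c^3 + c^2 - 7*c + 14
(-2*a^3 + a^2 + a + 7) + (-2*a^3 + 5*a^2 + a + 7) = -4*a^3 + 6*a^2 + 2*a + 14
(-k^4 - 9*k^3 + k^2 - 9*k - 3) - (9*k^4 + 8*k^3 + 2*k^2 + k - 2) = -10*k^4 - 17*k^3 - k^2 - 10*k - 1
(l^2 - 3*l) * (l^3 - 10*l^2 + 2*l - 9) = l^5 - 13*l^4 + 32*l^3 - 15*l^2 + 27*l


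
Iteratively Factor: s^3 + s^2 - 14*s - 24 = (s + 3)*(s^2 - 2*s - 8) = (s - 4)*(s + 3)*(s + 2)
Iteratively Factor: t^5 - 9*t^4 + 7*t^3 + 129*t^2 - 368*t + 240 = (t + 4)*(t^4 - 13*t^3 + 59*t^2 - 107*t + 60) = (t - 3)*(t + 4)*(t^3 - 10*t^2 + 29*t - 20) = (t - 3)*(t - 1)*(t + 4)*(t^2 - 9*t + 20) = (t - 4)*(t - 3)*(t - 1)*(t + 4)*(t - 5)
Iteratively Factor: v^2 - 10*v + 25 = (v - 5)*(v - 5)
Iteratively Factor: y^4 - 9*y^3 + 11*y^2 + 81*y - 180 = (y + 3)*(y^3 - 12*y^2 + 47*y - 60) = (y - 4)*(y + 3)*(y^2 - 8*y + 15) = (y - 5)*(y - 4)*(y + 3)*(y - 3)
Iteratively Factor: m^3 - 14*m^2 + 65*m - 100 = (m - 4)*(m^2 - 10*m + 25) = (m - 5)*(m - 4)*(m - 5)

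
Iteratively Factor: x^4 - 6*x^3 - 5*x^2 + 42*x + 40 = (x + 1)*(x^3 - 7*x^2 + 2*x + 40) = (x + 1)*(x + 2)*(x^2 - 9*x + 20) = (x - 5)*(x + 1)*(x + 2)*(x - 4)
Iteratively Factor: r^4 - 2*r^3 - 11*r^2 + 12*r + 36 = (r - 3)*(r^3 + r^2 - 8*r - 12) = (r - 3)*(r + 2)*(r^2 - r - 6) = (r - 3)*(r + 2)^2*(r - 3)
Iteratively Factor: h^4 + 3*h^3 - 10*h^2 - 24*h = (h)*(h^3 + 3*h^2 - 10*h - 24) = h*(h - 3)*(h^2 + 6*h + 8) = h*(h - 3)*(h + 2)*(h + 4)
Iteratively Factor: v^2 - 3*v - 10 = (v + 2)*(v - 5)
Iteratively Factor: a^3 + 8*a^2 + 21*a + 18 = (a + 2)*(a^2 + 6*a + 9) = (a + 2)*(a + 3)*(a + 3)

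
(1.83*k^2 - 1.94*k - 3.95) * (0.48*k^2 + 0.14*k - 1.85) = 0.8784*k^4 - 0.675*k^3 - 5.5531*k^2 + 3.036*k + 7.3075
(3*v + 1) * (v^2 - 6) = 3*v^3 + v^2 - 18*v - 6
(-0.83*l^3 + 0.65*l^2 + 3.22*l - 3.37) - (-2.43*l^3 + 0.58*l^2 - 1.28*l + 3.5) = 1.6*l^3 + 0.0700000000000001*l^2 + 4.5*l - 6.87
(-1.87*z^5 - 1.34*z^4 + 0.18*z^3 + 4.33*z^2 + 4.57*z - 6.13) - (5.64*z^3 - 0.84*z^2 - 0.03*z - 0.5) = -1.87*z^5 - 1.34*z^4 - 5.46*z^3 + 5.17*z^2 + 4.6*z - 5.63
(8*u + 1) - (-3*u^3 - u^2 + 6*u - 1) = 3*u^3 + u^2 + 2*u + 2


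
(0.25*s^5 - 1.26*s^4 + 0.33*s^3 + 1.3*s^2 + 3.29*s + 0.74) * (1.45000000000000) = 0.3625*s^5 - 1.827*s^4 + 0.4785*s^3 + 1.885*s^2 + 4.7705*s + 1.073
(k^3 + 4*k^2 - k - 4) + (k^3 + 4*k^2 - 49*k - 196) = 2*k^3 + 8*k^2 - 50*k - 200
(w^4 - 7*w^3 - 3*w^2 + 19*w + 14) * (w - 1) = w^5 - 8*w^4 + 4*w^3 + 22*w^2 - 5*w - 14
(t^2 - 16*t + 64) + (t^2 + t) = 2*t^2 - 15*t + 64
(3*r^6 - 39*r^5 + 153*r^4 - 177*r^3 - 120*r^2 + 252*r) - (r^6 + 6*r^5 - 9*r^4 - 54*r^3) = 2*r^6 - 45*r^5 + 162*r^4 - 123*r^3 - 120*r^2 + 252*r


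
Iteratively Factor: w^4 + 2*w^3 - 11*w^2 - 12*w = (w)*(w^3 + 2*w^2 - 11*w - 12) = w*(w + 1)*(w^2 + w - 12) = w*(w + 1)*(w + 4)*(w - 3)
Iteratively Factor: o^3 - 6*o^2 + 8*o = (o - 2)*(o^2 - 4*o) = o*(o - 2)*(o - 4)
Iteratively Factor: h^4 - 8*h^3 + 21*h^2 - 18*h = (h - 2)*(h^3 - 6*h^2 + 9*h) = h*(h - 2)*(h^2 - 6*h + 9) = h*(h - 3)*(h - 2)*(h - 3)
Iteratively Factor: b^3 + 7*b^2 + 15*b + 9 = (b + 3)*(b^2 + 4*b + 3) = (b + 3)^2*(b + 1)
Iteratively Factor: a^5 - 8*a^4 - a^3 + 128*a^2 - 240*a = (a - 5)*(a^4 - 3*a^3 - 16*a^2 + 48*a) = a*(a - 5)*(a^3 - 3*a^2 - 16*a + 48) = a*(a - 5)*(a - 3)*(a^2 - 16) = a*(a - 5)*(a - 4)*(a - 3)*(a + 4)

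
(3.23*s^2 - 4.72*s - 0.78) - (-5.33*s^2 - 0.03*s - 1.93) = 8.56*s^2 - 4.69*s + 1.15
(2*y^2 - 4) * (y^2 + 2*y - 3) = 2*y^4 + 4*y^3 - 10*y^2 - 8*y + 12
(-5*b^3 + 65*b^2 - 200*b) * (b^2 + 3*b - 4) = -5*b^5 + 50*b^4 + 15*b^3 - 860*b^2 + 800*b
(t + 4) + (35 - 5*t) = 39 - 4*t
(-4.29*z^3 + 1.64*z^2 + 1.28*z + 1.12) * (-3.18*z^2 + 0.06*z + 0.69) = 13.6422*z^5 - 5.4726*z^4 - 6.9321*z^3 - 2.3532*z^2 + 0.9504*z + 0.7728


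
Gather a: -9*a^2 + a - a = -9*a^2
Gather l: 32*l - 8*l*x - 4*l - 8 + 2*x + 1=l*(28 - 8*x) + 2*x - 7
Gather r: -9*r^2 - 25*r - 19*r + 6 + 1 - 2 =-9*r^2 - 44*r + 5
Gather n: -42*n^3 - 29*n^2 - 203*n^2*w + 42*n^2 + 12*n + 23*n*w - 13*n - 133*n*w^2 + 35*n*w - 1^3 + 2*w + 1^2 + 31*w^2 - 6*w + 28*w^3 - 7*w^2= -42*n^3 + n^2*(13 - 203*w) + n*(-133*w^2 + 58*w - 1) + 28*w^3 + 24*w^2 - 4*w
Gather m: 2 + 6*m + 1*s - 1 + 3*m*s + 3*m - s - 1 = m*(3*s + 9)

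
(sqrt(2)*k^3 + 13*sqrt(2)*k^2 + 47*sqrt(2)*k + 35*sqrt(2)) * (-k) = -sqrt(2)*k^4 - 13*sqrt(2)*k^3 - 47*sqrt(2)*k^2 - 35*sqrt(2)*k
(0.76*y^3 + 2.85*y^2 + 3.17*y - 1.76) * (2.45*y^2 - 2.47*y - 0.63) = 1.862*y^5 + 5.1053*y^4 + 0.2482*y^3 - 13.9374*y^2 + 2.3501*y + 1.1088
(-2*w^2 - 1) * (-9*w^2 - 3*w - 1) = 18*w^4 + 6*w^3 + 11*w^2 + 3*w + 1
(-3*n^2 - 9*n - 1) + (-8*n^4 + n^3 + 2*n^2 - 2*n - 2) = -8*n^4 + n^3 - n^2 - 11*n - 3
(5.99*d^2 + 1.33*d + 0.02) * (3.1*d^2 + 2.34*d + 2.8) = 18.569*d^4 + 18.1396*d^3 + 19.9462*d^2 + 3.7708*d + 0.056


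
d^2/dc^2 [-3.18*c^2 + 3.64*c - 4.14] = -6.36000000000000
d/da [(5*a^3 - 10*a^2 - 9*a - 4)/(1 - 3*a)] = (-30*a^3 + 45*a^2 - 20*a - 21)/(9*a^2 - 6*a + 1)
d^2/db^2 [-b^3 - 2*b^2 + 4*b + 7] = -6*b - 4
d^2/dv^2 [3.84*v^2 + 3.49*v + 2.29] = 7.68000000000000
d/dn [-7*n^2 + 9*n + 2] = 9 - 14*n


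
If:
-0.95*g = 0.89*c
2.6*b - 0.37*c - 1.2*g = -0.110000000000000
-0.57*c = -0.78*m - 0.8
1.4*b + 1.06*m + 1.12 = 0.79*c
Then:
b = -0.02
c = -0.06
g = 0.06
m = -1.07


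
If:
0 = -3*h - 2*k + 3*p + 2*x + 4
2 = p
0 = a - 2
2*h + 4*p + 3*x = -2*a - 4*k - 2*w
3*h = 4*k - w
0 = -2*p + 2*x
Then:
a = 2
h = 51/11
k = 1/22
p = 2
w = -151/11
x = 2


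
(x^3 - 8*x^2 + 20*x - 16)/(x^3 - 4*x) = (x^2 - 6*x + 8)/(x*(x + 2))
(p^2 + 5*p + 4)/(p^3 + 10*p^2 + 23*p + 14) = (p + 4)/(p^2 + 9*p + 14)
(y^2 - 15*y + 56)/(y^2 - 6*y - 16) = (y - 7)/(y + 2)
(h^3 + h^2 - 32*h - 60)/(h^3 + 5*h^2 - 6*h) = (h^3 + h^2 - 32*h - 60)/(h*(h^2 + 5*h - 6))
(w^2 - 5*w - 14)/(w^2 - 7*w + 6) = (w^2 - 5*w - 14)/(w^2 - 7*w + 6)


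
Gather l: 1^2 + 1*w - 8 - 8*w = -7*w - 7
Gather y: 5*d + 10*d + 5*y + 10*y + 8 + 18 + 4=15*d + 15*y + 30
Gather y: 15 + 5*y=5*y + 15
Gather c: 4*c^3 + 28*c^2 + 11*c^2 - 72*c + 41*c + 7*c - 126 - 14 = 4*c^3 + 39*c^2 - 24*c - 140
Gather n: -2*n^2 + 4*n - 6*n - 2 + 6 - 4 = -2*n^2 - 2*n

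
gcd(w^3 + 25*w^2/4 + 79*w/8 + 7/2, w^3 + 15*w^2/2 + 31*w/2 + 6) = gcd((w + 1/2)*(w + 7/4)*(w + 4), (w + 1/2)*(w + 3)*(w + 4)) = w^2 + 9*w/2 + 2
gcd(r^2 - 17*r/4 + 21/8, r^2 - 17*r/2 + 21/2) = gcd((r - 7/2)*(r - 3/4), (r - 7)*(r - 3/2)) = 1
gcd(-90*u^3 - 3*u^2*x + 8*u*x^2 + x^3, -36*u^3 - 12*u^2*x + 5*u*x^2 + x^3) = -18*u^2 + 3*u*x + x^2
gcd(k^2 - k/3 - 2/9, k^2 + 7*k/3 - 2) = k - 2/3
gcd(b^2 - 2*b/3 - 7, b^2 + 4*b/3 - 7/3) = b + 7/3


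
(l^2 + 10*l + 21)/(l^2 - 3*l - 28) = (l^2 + 10*l + 21)/(l^2 - 3*l - 28)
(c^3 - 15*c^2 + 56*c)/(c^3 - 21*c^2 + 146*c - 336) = c/(c - 6)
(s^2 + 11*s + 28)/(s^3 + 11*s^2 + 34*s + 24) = (s + 7)/(s^2 + 7*s + 6)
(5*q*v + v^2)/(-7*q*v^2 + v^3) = (-5*q - v)/(v*(7*q - v))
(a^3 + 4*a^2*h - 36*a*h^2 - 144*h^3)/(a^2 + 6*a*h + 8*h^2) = (a^2 - 36*h^2)/(a + 2*h)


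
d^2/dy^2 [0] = 0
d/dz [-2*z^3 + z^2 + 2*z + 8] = -6*z^2 + 2*z + 2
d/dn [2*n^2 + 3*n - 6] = 4*n + 3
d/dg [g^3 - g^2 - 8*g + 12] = 3*g^2 - 2*g - 8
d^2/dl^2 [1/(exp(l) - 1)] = (exp(l) + 1)*exp(l)/(exp(l) - 1)^3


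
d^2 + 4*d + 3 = (d + 1)*(d + 3)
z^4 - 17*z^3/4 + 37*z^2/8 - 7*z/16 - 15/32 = (z - 5/2)*(z - 3/2)*(z - 1/2)*(z + 1/4)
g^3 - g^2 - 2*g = g*(g - 2)*(g + 1)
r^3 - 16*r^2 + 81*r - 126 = (r - 7)*(r - 6)*(r - 3)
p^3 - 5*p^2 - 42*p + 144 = (p - 8)*(p - 3)*(p + 6)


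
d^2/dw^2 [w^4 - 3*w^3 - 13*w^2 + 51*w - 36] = 12*w^2 - 18*w - 26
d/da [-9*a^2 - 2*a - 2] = -18*a - 2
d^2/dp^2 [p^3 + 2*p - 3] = 6*p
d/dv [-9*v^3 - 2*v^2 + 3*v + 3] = -27*v^2 - 4*v + 3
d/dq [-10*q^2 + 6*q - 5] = 6 - 20*q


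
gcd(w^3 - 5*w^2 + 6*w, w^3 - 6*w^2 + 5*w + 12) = w - 3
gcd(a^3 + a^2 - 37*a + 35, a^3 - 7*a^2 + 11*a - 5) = a^2 - 6*a + 5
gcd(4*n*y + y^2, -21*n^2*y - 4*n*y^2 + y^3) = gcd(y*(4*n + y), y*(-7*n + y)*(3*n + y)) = y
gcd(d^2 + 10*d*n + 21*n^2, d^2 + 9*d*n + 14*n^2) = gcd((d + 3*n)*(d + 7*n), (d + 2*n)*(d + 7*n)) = d + 7*n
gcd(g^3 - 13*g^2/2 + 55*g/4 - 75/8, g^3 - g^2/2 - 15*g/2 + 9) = g - 3/2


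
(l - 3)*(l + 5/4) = l^2 - 7*l/4 - 15/4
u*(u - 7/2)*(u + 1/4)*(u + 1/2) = u^4 - 11*u^3/4 - 5*u^2/2 - 7*u/16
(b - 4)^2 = b^2 - 8*b + 16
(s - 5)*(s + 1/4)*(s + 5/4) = s^3 - 7*s^2/2 - 115*s/16 - 25/16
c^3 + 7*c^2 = c^2*(c + 7)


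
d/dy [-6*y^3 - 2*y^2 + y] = -18*y^2 - 4*y + 1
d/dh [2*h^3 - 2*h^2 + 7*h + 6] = 6*h^2 - 4*h + 7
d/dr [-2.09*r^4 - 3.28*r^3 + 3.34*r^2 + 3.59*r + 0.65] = -8.36*r^3 - 9.84*r^2 + 6.68*r + 3.59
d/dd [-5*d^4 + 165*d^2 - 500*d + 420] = -20*d^3 + 330*d - 500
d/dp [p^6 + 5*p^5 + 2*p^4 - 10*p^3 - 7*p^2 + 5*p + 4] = 6*p^5 + 25*p^4 + 8*p^3 - 30*p^2 - 14*p + 5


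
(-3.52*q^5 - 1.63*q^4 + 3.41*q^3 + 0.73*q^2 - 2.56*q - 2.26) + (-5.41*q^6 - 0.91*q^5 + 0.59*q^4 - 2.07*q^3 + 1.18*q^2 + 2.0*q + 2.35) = -5.41*q^6 - 4.43*q^5 - 1.04*q^4 + 1.34*q^3 + 1.91*q^2 - 0.56*q + 0.0900000000000003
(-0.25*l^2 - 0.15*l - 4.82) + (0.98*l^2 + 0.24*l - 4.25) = 0.73*l^2 + 0.09*l - 9.07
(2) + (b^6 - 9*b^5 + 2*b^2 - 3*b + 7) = b^6 - 9*b^5 + 2*b^2 - 3*b + 9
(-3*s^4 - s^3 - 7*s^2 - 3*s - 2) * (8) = -24*s^4 - 8*s^3 - 56*s^2 - 24*s - 16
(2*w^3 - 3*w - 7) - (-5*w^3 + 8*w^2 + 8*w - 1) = 7*w^3 - 8*w^2 - 11*w - 6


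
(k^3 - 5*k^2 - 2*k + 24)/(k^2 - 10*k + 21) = (k^2 - 2*k - 8)/(k - 7)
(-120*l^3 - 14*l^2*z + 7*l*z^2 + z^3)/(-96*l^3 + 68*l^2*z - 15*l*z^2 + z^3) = (30*l^2 + 11*l*z + z^2)/(24*l^2 - 11*l*z + z^2)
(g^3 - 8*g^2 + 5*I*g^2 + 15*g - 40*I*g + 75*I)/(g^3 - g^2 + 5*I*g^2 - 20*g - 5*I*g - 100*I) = (g - 3)/(g + 4)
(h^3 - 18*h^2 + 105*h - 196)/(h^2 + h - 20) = (h^2 - 14*h + 49)/(h + 5)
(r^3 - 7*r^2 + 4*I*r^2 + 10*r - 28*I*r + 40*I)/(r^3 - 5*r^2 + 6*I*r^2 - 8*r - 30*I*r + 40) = (r - 2)/(r + 2*I)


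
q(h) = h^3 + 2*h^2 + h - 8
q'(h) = 3*h^2 + 4*h + 1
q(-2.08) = -10.43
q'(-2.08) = 5.66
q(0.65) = -6.23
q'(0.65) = 4.87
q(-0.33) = -8.15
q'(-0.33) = 0.01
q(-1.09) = -8.01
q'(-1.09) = 0.20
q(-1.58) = -8.53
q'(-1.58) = 2.17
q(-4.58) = -66.70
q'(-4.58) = 45.61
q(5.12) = 183.77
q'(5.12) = 100.12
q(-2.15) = -10.84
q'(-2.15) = 6.27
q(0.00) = -8.00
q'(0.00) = 1.00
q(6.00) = 286.00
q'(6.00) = 133.00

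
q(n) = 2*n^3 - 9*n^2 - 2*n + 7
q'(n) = 6*n^2 - 18*n - 2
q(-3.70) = -210.12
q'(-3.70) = 146.74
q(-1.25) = -8.47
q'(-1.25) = 29.88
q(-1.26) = -8.77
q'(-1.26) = 30.21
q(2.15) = -19.03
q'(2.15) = -12.96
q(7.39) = 307.88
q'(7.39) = 192.65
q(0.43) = 4.63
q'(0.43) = -8.63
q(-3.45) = -175.35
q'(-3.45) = 131.52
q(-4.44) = -336.60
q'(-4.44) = 196.20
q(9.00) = 718.00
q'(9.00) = 322.00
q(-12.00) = -4721.00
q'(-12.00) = 1078.00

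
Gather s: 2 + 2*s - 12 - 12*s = -10*s - 10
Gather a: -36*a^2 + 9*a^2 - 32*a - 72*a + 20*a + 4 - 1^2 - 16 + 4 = -27*a^2 - 84*a - 9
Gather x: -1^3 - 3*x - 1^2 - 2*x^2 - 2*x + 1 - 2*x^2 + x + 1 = -4*x^2 - 4*x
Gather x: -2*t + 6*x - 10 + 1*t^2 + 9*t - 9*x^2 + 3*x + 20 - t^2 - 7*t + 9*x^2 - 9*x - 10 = 0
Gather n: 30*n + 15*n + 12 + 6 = 45*n + 18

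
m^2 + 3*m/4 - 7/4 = (m - 1)*(m + 7/4)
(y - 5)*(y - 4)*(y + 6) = y^3 - 3*y^2 - 34*y + 120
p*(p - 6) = p^2 - 6*p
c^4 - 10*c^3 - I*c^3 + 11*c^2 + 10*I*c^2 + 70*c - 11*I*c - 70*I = (c - 7)*(c - 5)*(c + 2)*(c - I)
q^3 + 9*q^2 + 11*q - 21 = (q - 1)*(q + 3)*(q + 7)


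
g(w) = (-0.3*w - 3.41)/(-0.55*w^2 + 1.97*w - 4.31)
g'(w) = (-0.3*w - 3.41)*(1.1*w - 1.97)/(-0.55*w^2 + 1.97*w - 4.31)^2 - 0.3/(-0.55*w^2 + 1.97*w - 4.31) = (-0.165*w^2 - 3.751*w + 8.0107)/(0.3025*w^4 - 2.167*w^3 + 8.6219*w^2 - 16.9814*w + 18.5761)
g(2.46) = 1.49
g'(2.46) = -0.28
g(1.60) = 1.52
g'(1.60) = 0.24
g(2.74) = 1.39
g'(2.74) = -0.38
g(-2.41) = 0.22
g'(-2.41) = 0.11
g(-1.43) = 0.36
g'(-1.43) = 0.19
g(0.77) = 1.17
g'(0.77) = 0.52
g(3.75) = 0.97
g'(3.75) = -0.39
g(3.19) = 1.21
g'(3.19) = -0.43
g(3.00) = 1.29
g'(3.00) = -0.42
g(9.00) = 0.20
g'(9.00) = -0.04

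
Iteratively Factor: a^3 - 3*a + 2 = (a - 1)*(a^2 + a - 2) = (a - 1)*(a + 2)*(a - 1)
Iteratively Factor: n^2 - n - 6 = (n - 3)*(n + 2)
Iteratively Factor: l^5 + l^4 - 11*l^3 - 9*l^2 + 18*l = (l - 3)*(l^4 + 4*l^3 + l^2 - 6*l) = (l - 3)*(l + 2)*(l^3 + 2*l^2 - 3*l) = (l - 3)*(l + 2)*(l + 3)*(l^2 - l) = (l - 3)*(l - 1)*(l + 2)*(l + 3)*(l)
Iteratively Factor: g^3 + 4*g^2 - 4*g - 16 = (g + 4)*(g^2 - 4) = (g - 2)*(g + 4)*(g + 2)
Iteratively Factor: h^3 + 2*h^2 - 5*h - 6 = (h - 2)*(h^2 + 4*h + 3) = (h - 2)*(h + 1)*(h + 3)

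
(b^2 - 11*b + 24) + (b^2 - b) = 2*b^2 - 12*b + 24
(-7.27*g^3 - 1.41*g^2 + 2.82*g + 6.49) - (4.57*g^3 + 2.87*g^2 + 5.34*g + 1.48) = -11.84*g^3 - 4.28*g^2 - 2.52*g + 5.01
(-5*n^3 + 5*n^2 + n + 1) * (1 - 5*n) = 25*n^4 - 30*n^3 - 4*n + 1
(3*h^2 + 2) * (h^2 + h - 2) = 3*h^4 + 3*h^3 - 4*h^2 + 2*h - 4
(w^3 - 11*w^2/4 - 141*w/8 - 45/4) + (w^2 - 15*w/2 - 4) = w^3 - 7*w^2/4 - 201*w/8 - 61/4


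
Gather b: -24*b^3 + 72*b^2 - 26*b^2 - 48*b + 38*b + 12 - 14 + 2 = -24*b^3 + 46*b^2 - 10*b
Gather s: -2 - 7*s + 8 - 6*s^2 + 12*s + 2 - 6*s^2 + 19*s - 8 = -12*s^2 + 24*s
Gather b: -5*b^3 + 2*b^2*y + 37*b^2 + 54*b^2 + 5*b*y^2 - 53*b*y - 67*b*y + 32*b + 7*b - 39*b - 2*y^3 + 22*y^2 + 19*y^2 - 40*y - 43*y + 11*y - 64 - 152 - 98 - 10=-5*b^3 + b^2*(2*y + 91) + b*(5*y^2 - 120*y) - 2*y^3 + 41*y^2 - 72*y - 324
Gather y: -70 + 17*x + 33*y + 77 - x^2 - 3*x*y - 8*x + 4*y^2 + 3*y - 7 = -x^2 + 9*x + 4*y^2 + y*(36 - 3*x)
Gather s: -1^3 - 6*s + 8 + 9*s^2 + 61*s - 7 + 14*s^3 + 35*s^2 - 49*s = 14*s^3 + 44*s^2 + 6*s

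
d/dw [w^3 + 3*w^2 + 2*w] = 3*w^2 + 6*w + 2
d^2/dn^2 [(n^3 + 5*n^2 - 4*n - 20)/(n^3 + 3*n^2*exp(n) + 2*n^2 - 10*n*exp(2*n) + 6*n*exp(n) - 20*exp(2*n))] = (-3*n^5*exp(n) + 49*n^4*exp(2*n) - 3*n^4*exp(n) - 90*n^3*exp(3*n) + 49*n^3*exp(2*n) + 60*n^3*exp(n) + 6*n^3 + 400*n^2*exp(4*n) - 90*n^2*exp(3*n) - 790*n^2*exp(2*n) - 180*n^2*exp(n) - 60*n^2 + 400*n*exp(4*n) + 900*n*exp(3*n) + 1600*n*exp(2*n) - 180*n*exp(n) - 5000*exp(4*n) + 1980*exp(3*n) - 380*exp(2*n))/(n^6 + 9*n^5*exp(n) - 3*n^4*exp(2*n) - 153*n^3*exp(3*n) + 30*n^2*exp(4*n) + 900*n*exp(5*n) - 1000*exp(6*n))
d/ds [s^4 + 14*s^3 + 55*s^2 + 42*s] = 4*s^3 + 42*s^2 + 110*s + 42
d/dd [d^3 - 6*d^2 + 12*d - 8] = 3*d^2 - 12*d + 12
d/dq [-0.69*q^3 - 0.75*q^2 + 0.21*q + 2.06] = -2.07*q^2 - 1.5*q + 0.21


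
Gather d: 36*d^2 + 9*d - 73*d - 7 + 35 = 36*d^2 - 64*d + 28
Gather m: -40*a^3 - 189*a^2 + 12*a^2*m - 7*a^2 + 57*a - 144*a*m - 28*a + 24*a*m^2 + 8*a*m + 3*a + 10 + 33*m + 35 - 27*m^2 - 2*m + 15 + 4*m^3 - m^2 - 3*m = -40*a^3 - 196*a^2 + 32*a + 4*m^3 + m^2*(24*a - 28) + m*(12*a^2 - 136*a + 28) + 60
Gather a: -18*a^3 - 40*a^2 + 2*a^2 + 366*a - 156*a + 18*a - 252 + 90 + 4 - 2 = -18*a^3 - 38*a^2 + 228*a - 160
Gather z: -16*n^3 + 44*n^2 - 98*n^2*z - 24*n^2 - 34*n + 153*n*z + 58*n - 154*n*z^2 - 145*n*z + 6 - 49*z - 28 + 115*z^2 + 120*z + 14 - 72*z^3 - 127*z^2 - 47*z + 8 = -16*n^3 + 20*n^2 + 24*n - 72*z^3 + z^2*(-154*n - 12) + z*(-98*n^2 + 8*n + 24)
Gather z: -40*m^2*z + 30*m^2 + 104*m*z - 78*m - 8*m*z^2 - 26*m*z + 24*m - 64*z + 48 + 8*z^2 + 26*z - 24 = 30*m^2 - 54*m + z^2*(8 - 8*m) + z*(-40*m^2 + 78*m - 38) + 24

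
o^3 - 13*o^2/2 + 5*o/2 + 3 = (o - 6)*(o - 1)*(o + 1/2)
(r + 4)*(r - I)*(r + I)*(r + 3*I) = r^4 + 4*r^3 + 3*I*r^3 + r^2 + 12*I*r^2 + 4*r + 3*I*r + 12*I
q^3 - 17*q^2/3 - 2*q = q*(q - 6)*(q + 1/3)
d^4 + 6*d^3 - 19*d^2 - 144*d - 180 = (d - 5)*(d + 2)*(d + 3)*(d + 6)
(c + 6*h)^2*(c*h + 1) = c^3*h + 12*c^2*h^2 + c^2 + 36*c*h^3 + 12*c*h + 36*h^2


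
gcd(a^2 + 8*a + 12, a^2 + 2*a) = a + 2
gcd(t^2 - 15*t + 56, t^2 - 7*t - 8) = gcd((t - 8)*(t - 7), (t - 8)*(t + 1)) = t - 8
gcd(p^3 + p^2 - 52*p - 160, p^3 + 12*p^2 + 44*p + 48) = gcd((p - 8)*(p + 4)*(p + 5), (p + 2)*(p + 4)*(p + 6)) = p + 4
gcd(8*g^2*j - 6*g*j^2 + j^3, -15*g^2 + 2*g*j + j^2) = 1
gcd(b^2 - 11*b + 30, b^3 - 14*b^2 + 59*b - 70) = b - 5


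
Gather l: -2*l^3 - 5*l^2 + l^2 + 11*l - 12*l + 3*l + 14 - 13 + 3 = -2*l^3 - 4*l^2 + 2*l + 4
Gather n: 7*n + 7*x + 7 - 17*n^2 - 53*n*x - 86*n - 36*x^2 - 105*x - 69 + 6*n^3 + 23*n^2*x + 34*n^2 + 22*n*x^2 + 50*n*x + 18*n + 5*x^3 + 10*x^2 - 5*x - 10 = 6*n^3 + n^2*(23*x + 17) + n*(22*x^2 - 3*x - 61) + 5*x^3 - 26*x^2 - 103*x - 72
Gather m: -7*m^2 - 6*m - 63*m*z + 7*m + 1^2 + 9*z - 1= -7*m^2 + m*(1 - 63*z) + 9*z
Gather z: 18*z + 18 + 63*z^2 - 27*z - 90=63*z^2 - 9*z - 72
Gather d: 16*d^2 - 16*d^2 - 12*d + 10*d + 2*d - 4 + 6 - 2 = 0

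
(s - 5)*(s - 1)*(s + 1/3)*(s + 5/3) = s^4 - 4*s^3 - 58*s^2/9 + 20*s/3 + 25/9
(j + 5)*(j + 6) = j^2 + 11*j + 30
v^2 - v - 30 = (v - 6)*(v + 5)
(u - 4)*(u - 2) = u^2 - 6*u + 8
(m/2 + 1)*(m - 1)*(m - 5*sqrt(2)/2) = m^3/2 - 5*sqrt(2)*m^2/4 + m^2/2 - 5*sqrt(2)*m/4 - m + 5*sqrt(2)/2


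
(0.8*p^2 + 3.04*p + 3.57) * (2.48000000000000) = 1.984*p^2 + 7.5392*p + 8.8536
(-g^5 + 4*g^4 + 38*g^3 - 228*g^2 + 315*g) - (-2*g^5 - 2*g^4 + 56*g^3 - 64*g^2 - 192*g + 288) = g^5 + 6*g^4 - 18*g^3 - 164*g^2 + 507*g - 288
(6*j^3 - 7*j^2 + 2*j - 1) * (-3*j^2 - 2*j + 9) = -18*j^5 + 9*j^4 + 62*j^3 - 64*j^2 + 20*j - 9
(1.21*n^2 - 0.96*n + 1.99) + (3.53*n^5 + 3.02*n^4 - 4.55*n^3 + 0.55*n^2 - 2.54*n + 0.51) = 3.53*n^5 + 3.02*n^4 - 4.55*n^3 + 1.76*n^2 - 3.5*n + 2.5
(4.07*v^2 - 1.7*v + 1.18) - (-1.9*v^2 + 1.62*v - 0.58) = 5.97*v^2 - 3.32*v + 1.76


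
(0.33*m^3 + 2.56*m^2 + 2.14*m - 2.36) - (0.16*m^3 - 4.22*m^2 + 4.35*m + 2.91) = 0.17*m^3 + 6.78*m^2 - 2.21*m - 5.27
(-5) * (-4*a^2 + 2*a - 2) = 20*a^2 - 10*a + 10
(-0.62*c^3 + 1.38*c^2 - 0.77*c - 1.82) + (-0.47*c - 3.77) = -0.62*c^3 + 1.38*c^2 - 1.24*c - 5.59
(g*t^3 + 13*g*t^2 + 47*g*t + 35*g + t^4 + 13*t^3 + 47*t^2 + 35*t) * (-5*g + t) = -5*g^2*t^3 - 65*g^2*t^2 - 235*g^2*t - 175*g^2 - 4*g*t^4 - 52*g*t^3 - 188*g*t^2 - 140*g*t + t^5 + 13*t^4 + 47*t^3 + 35*t^2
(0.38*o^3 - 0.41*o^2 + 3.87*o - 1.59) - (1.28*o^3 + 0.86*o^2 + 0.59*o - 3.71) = -0.9*o^3 - 1.27*o^2 + 3.28*o + 2.12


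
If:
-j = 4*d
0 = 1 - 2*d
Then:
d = 1/2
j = -2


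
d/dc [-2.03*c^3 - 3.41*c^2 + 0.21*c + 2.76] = -6.09*c^2 - 6.82*c + 0.21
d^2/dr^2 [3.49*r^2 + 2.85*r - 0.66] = 6.98000000000000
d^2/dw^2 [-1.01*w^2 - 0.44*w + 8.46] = -2.02000000000000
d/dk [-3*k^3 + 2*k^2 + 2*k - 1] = -9*k^2 + 4*k + 2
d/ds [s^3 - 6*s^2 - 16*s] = 3*s^2 - 12*s - 16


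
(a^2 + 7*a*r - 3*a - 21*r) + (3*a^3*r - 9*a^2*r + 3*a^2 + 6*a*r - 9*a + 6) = 3*a^3*r - 9*a^2*r + 4*a^2 + 13*a*r - 12*a - 21*r + 6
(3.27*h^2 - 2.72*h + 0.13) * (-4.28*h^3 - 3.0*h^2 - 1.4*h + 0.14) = -13.9956*h^5 + 1.8316*h^4 + 3.0256*h^3 + 3.8758*h^2 - 0.5628*h + 0.0182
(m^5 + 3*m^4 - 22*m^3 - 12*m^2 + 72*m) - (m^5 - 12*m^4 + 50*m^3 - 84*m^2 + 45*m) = 15*m^4 - 72*m^3 + 72*m^2 + 27*m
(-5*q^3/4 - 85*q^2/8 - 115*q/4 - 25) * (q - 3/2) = -5*q^4/4 - 35*q^3/4 - 205*q^2/16 + 145*q/8 + 75/2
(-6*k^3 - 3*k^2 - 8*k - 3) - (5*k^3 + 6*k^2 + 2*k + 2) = -11*k^3 - 9*k^2 - 10*k - 5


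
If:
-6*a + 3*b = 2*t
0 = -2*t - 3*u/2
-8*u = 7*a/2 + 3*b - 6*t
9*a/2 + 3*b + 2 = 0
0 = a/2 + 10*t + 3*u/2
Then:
No Solution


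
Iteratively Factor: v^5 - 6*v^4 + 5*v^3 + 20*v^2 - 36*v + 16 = (v - 1)*(v^4 - 5*v^3 + 20*v - 16) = (v - 2)*(v - 1)*(v^3 - 3*v^2 - 6*v + 8) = (v - 4)*(v - 2)*(v - 1)*(v^2 + v - 2) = (v - 4)*(v - 2)*(v - 1)^2*(v + 2)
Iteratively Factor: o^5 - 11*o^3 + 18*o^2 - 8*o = (o - 2)*(o^4 + 2*o^3 - 7*o^2 + 4*o) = (o - 2)*(o + 4)*(o^3 - 2*o^2 + o) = o*(o - 2)*(o + 4)*(o^2 - 2*o + 1) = o*(o - 2)*(o - 1)*(o + 4)*(o - 1)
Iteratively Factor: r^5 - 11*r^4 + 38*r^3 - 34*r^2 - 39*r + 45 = (r - 5)*(r^4 - 6*r^3 + 8*r^2 + 6*r - 9) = (r - 5)*(r + 1)*(r^3 - 7*r^2 + 15*r - 9) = (r - 5)*(r - 1)*(r + 1)*(r^2 - 6*r + 9) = (r - 5)*(r - 3)*(r - 1)*(r + 1)*(r - 3)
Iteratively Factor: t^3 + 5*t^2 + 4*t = (t + 1)*(t^2 + 4*t) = (t + 1)*(t + 4)*(t)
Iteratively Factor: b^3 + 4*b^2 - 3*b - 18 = (b + 3)*(b^2 + b - 6) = (b - 2)*(b + 3)*(b + 3)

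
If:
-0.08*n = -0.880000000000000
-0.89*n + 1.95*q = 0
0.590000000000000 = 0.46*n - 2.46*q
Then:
No Solution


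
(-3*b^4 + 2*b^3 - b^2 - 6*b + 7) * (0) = 0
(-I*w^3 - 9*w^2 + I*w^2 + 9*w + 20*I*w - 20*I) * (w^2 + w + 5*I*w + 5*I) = -I*w^5 - 4*w^4 - 24*I*w^3 - 96*w^2 + 25*I*w + 100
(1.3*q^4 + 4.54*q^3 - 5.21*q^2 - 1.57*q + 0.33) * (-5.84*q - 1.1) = -7.592*q^5 - 27.9436*q^4 + 25.4324*q^3 + 14.8998*q^2 - 0.2002*q - 0.363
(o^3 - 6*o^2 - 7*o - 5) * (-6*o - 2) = -6*o^4 + 34*o^3 + 54*o^2 + 44*o + 10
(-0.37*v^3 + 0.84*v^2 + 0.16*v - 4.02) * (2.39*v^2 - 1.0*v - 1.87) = -0.8843*v^5 + 2.3776*v^4 + 0.2343*v^3 - 11.3386*v^2 + 3.7208*v + 7.5174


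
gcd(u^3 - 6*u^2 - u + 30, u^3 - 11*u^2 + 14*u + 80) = u^2 - 3*u - 10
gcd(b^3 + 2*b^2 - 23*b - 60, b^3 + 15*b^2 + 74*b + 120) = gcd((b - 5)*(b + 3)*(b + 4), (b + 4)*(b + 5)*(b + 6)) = b + 4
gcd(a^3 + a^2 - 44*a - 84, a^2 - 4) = a + 2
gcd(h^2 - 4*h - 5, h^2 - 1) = h + 1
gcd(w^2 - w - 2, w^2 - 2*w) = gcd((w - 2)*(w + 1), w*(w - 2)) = w - 2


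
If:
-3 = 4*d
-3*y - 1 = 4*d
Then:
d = -3/4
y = 2/3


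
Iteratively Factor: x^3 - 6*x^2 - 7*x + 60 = (x - 4)*(x^2 - 2*x - 15) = (x - 4)*(x + 3)*(x - 5)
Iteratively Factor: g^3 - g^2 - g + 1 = (g - 1)*(g^2 - 1) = (g - 1)*(g + 1)*(g - 1)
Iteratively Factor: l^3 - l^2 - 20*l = (l)*(l^2 - l - 20) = l*(l + 4)*(l - 5)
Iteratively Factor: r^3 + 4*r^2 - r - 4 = (r - 1)*(r^2 + 5*r + 4) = (r - 1)*(r + 1)*(r + 4)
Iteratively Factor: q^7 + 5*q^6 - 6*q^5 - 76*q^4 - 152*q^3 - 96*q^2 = (q + 2)*(q^6 + 3*q^5 - 12*q^4 - 52*q^3 - 48*q^2) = (q + 2)^2*(q^5 + q^4 - 14*q^3 - 24*q^2) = q*(q + 2)^2*(q^4 + q^3 - 14*q^2 - 24*q) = q*(q - 4)*(q + 2)^2*(q^3 + 5*q^2 + 6*q) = q^2*(q - 4)*(q + 2)^2*(q^2 + 5*q + 6) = q^2*(q - 4)*(q + 2)^3*(q + 3)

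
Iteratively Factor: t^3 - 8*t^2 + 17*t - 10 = (t - 5)*(t^2 - 3*t + 2) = (t - 5)*(t - 1)*(t - 2)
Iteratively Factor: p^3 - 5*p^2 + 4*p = (p)*(p^2 - 5*p + 4) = p*(p - 1)*(p - 4)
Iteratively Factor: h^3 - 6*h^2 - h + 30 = (h - 5)*(h^2 - h - 6) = (h - 5)*(h + 2)*(h - 3)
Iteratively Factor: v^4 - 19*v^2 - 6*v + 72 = (v - 2)*(v^3 + 2*v^2 - 15*v - 36) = (v - 2)*(v + 3)*(v^2 - v - 12) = (v - 4)*(v - 2)*(v + 3)*(v + 3)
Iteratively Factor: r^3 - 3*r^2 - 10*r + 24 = (r - 4)*(r^2 + r - 6) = (r - 4)*(r - 2)*(r + 3)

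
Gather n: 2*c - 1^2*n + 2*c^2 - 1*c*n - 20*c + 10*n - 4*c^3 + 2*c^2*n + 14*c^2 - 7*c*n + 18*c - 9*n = -4*c^3 + 16*c^2 + n*(2*c^2 - 8*c)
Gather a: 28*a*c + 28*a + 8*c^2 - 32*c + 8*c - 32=a*(28*c + 28) + 8*c^2 - 24*c - 32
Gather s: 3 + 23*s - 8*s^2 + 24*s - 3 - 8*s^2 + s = -16*s^2 + 48*s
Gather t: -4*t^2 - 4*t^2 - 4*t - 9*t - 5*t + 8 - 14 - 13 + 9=-8*t^2 - 18*t - 10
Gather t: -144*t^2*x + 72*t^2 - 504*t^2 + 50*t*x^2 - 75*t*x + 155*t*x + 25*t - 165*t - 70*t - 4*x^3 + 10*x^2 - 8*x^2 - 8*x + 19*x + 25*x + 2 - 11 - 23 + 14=t^2*(-144*x - 432) + t*(50*x^2 + 80*x - 210) - 4*x^3 + 2*x^2 + 36*x - 18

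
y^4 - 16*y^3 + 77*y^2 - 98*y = y*(y - 7)^2*(y - 2)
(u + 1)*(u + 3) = u^2 + 4*u + 3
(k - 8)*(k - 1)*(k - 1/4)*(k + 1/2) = k^4 - 35*k^3/4 + 45*k^2/8 + 25*k/8 - 1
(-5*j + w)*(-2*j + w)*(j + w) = 10*j^3 + 3*j^2*w - 6*j*w^2 + w^3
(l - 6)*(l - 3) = l^2 - 9*l + 18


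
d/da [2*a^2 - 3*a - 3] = 4*a - 3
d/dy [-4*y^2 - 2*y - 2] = -8*y - 2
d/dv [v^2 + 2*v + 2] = 2*v + 2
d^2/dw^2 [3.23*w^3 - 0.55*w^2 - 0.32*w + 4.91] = 19.38*w - 1.1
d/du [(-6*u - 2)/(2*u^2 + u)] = 2*(6*u^2 + 4*u + 1)/(u^2*(4*u^2 + 4*u + 1))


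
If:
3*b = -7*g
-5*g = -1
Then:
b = -7/15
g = 1/5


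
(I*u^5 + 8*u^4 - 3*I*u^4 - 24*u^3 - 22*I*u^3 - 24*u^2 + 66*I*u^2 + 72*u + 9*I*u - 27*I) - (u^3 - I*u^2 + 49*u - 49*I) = I*u^5 + 8*u^4 - 3*I*u^4 - 25*u^3 - 22*I*u^3 - 24*u^2 + 67*I*u^2 + 23*u + 9*I*u + 22*I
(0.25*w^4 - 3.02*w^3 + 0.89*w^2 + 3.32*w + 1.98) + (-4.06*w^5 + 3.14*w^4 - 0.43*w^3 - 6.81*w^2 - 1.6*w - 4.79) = -4.06*w^5 + 3.39*w^4 - 3.45*w^3 - 5.92*w^2 + 1.72*w - 2.81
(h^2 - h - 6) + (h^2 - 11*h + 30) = 2*h^2 - 12*h + 24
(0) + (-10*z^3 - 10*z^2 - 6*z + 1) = -10*z^3 - 10*z^2 - 6*z + 1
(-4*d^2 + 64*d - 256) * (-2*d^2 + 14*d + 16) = 8*d^4 - 184*d^3 + 1344*d^2 - 2560*d - 4096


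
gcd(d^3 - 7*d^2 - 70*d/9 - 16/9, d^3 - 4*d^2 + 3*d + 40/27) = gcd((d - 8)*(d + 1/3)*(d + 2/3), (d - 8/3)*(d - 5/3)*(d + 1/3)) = d + 1/3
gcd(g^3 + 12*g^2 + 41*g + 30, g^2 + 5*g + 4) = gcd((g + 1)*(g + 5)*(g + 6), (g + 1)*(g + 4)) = g + 1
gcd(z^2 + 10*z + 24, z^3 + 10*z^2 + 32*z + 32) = z + 4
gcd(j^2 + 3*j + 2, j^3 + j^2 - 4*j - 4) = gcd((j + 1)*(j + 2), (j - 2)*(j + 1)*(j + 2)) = j^2 + 3*j + 2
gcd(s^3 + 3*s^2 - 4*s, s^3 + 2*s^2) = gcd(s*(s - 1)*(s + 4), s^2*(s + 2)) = s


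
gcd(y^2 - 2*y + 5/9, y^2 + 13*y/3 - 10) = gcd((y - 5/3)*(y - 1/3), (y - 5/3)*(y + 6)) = y - 5/3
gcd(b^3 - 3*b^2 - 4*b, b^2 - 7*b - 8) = b + 1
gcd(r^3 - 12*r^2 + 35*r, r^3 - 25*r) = r^2 - 5*r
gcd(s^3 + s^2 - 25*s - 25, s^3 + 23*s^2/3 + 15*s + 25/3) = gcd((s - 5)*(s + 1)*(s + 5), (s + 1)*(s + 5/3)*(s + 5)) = s^2 + 6*s + 5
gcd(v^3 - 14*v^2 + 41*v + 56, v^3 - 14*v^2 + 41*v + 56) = v^3 - 14*v^2 + 41*v + 56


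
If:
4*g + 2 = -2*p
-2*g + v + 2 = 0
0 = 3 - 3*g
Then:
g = 1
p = -3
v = 0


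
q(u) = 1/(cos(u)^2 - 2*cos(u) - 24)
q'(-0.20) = 0.00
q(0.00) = -0.04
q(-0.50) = -0.04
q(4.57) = -0.04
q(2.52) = -0.05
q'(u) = (2*sin(u)*cos(u) - 2*sin(u))/(cos(u)^2 - 2*cos(u) - 24)^2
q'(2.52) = -0.00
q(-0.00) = -0.04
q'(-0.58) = 0.00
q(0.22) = -0.04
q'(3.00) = 0.00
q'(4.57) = 0.00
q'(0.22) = -0.00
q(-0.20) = -0.04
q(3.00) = -0.05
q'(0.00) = 0.00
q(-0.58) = -0.04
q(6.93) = -0.04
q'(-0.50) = 0.00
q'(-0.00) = 0.00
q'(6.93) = -0.00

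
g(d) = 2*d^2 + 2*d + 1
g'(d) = 4*d + 2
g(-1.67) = 3.24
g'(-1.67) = -4.68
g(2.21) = 15.19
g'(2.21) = 10.84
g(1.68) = 10.00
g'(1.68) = 8.72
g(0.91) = 4.48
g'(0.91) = 5.64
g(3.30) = 29.38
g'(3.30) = 15.20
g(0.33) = 1.88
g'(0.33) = 3.32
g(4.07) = 42.27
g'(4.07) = 18.28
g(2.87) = 23.21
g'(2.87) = 13.48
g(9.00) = 181.00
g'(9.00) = 38.00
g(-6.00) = 61.00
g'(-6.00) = -22.00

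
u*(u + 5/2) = u^2 + 5*u/2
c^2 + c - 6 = (c - 2)*(c + 3)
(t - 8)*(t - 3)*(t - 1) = t^3 - 12*t^2 + 35*t - 24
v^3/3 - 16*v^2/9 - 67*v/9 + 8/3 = (v/3 + 1)*(v - 8)*(v - 1/3)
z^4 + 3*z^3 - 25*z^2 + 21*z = z*(z - 3)*(z - 1)*(z + 7)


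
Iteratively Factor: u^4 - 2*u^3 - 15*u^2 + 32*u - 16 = (u + 4)*(u^3 - 6*u^2 + 9*u - 4) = (u - 4)*(u + 4)*(u^2 - 2*u + 1) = (u - 4)*(u - 1)*(u + 4)*(u - 1)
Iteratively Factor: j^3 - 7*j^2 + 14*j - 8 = (j - 4)*(j^2 - 3*j + 2) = (j - 4)*(j - 1)*(j - 2)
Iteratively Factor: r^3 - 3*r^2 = (r)*(r^2 - 3*r) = r*(r - 3)*(r)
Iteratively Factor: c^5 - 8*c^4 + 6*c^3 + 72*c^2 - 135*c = (c + 3)*(c^4 - 11*c^3 + 39*c^2 - 45*c) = (c - 5)*(c + 3)*(c^3 - 6*c^2 + 9*c) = (c - 5)*(c - 3)*(c + 3)*(c^2 - 3*c) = (c - 5)*(c - 3)^2*(c + 3)*(c)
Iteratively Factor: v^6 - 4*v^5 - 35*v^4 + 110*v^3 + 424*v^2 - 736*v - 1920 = (v + 4)*(v^5 - 8*v^4 - 3*v^3 + 122*v^2 - 64*v - 480) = (v - 4)*(v + 4)*(v^4 - 4*v^3 - 19*v^2 + 46*v + 120) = (v - 4)^2*(v + 4)*(v^3 - 19*v - 30) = (v - 4)^2*(v + 3)*(v + 4)*(v^2 - 3*v - 10) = (v - 5)*(v - 4)^2*(v + 3)*(v + 4)*(v + 2)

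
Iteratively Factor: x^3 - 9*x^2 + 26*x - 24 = (x - 3)*(x^2 - 6*x + 8) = (x - 4)*(x - 3)*(x - 2)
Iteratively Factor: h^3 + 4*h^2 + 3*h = (h + 1)*(h^2 + 3*h) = h*(h + 1)*(h + 3)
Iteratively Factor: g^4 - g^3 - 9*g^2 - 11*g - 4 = (g + 1)*(g^3 - 2*g^2 - 7*g - 4) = (g - 4)*(g + 1)*(g^2 + 2*g + 1) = (g - 4)*(g + 1)^2*(g + 1)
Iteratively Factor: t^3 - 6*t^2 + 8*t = (t)*(t^2 - 6*t + 8) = t*(t - 4)*(t - 2)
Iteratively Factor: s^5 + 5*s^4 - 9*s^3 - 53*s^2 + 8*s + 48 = (s - 1)*(s^4 + 6*s^3 - 3*s^2 - 56*s - 48) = (s - 1)*(s + 1)*(s^3 + 5*s^2 - 8*s - 48) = (s - 3)*(s - 1)*(s + 1)*(s^2 + 8*s + 16) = (s - 3)*(s - 1)*(s + 1)*(s + 4)*(s + 4)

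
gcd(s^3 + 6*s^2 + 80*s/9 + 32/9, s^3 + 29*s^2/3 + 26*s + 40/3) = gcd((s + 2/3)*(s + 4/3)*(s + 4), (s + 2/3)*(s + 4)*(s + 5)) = s^2 + 14*s/3 + 8/3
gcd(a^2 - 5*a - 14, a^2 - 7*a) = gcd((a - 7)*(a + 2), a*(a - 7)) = a - 7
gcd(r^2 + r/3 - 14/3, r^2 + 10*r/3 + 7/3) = r + 7/3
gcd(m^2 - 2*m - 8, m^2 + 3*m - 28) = m - 4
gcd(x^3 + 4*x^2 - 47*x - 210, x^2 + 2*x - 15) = x + 5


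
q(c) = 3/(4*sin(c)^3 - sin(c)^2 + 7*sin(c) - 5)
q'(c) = 3*(-12*sin(c)^2*cos(c) + 2*sin(c)*cos(c) - 7*cos(c))/(4*sin(c)^3 - sin(c)^2 + 7*sin(c) - 5)^2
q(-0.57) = -0.31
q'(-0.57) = -0.31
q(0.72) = 9.16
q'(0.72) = -228.94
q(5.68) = -0.30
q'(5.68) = -0.30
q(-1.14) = -0.20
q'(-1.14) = -0.10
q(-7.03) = -0.26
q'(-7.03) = -0.23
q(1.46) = 0.61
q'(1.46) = -0.23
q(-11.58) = 1.22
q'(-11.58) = -3.73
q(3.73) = -0.30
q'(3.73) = 0.30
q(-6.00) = -0.99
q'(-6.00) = -2.31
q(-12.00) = -3.28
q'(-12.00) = -28.43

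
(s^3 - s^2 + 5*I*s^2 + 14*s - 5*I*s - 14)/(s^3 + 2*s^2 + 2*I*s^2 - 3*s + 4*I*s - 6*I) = (s^2 + 5*I*s + 14)/(s^2 + s*(3 + 2*I) + 6*I)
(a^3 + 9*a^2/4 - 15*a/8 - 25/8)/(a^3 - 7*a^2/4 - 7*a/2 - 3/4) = (8*a^2 + 10*a - 25)/(2*(4*a^2 - 11*a - 3))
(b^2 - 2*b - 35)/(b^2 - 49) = (b + 5)/(b + 7)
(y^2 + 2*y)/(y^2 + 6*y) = (y + 2)/(y + 6)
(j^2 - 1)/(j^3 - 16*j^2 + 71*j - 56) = (j + 1)/(j^2 - 15*j + 56)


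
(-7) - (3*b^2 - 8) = 1 - 3*b^2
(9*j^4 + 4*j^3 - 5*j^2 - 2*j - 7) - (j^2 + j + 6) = 9*j^4 + 4*j^3 - 6*j^2 - 3*j - 13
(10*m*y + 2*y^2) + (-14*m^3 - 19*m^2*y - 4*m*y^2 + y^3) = -14*m^3 - 19*m^2*y - 4*m*y^2 + 10*m*y + y^3 + 2*y^2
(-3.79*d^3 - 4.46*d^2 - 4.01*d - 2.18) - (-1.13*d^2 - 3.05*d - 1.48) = -3.79*d^3 - 3.33*d^2 - 0.96*d - 0.7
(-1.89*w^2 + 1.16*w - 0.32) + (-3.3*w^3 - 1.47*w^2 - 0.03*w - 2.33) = -3.3*w^3 - 3.36*w^2 + 1.13*w - 2.65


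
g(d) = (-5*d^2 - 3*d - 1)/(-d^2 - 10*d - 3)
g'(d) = (-10*d - 3)/(-d^2 - 10*d - 3) + (2*d + 10)*(-5*d^2 - 3*d - 1)/(-d^2 - 10*d - 3)^2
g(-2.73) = -1.79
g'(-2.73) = 0.96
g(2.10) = 1.03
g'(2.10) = 0.33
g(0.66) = 0.51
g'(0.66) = 0.38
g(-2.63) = -1.69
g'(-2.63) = 0.93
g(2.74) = 1.23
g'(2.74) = 0.30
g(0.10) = 0.34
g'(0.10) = 0.14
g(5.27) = 1.86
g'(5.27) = 0.21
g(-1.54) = -0.82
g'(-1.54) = 0.67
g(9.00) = 2.49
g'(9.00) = 0.13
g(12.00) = 2.84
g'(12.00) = 0.10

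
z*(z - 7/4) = z^2 - 7*z/4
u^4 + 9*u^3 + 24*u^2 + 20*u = u*(u + 2)^2*(u + 5)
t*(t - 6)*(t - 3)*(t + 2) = t^4 - 7*t^3 + 36*t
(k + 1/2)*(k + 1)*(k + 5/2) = k^3 + 4*k^2 + 17*k/4 + 5/4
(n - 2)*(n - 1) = n^2 - 3*n + 2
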